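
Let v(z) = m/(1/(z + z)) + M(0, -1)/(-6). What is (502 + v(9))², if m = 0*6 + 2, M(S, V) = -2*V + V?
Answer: 10413529/36 ≈ 2.8926e+5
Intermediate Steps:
M(S, V) = -V
m = 2 (m = 0 + 2 = 2)
v(z) = -⅙ + 4*z (v(z) = 2/(1/(z + z)) - 1*(-1)/(-6) = 2/(1/(2*z)) + 1*(-⅙) = 2/((1/(2*z))) - ⅙ = 2*(2*z) - ⅙ = 4*z - ⅙ = -⅙ + 4*z)
(502 + v(9))² = (502 + (-⅙ + 4*9))² = (502 + (-⅙ + 36))² = (502 + 215/6)² = (3227/6)² = 10413529/36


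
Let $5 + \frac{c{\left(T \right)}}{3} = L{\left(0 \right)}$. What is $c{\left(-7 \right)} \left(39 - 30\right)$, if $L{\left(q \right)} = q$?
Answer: $-135$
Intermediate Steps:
$c{\left(T \right)} = -15$ ($c{\left(T \right)} = -15 + 3 \cdot 0 = -15 + 0 = -15$)
$c{\left(-7 \right)} \left(39 - 30\right) = - 15 \left(39 - 30\right) = \left(-15\right) 9 = -135$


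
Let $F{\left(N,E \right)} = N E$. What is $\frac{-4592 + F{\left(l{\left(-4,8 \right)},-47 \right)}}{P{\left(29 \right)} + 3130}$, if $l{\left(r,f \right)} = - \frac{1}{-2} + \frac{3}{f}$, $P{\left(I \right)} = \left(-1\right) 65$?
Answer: $- \frac{7413}{4904} \approx -1.5116$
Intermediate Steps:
$P{\left(I \right)} = -65$
$l{\left(r,f \right)} = \frac{1}{2} + \frac{3}{f}$ ($l{\left(r,f \right)} = \left(-1\right) \left(- \frac{1}{2}\right) + \frac{3}{f} = \frac{1}{2} + \frac{3}{f}$)
$F{\left(N,E \right)} = E N$
$\frac{-4592 + F{\left(l{\left(-4,8 \right)},-47 \right)}}{P{\left(29 \right)} + 3130} = \frac{-4592 - 47 \frac{6 + 8}{2 \cdot 8}}{-65 + 3130} = \frac{-4592 - 47 \cdot \frac{1}{2} \cdot \frac{1}{8} \cdot 14}{3065} = \left(-4592 - \frac{329}{8}\right) \frac{1}{3065} = \left(- \frac{37065}{8}\right) \frac{1}{3065} = - \frac{7413}{4904}$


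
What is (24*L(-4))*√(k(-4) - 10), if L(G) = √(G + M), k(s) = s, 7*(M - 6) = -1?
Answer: 24*I*√26 ≈ 122.38*I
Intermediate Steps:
M = 41/7 (M = 6 + (⅐)*(-1) = 6 - ⅐ = 41/7 ≈ 5.8571)
L(G) = √(41/7 + G) (L(G) = √(G + 41/7) = √(41/7 + G))
(24*L(-4))*√(k(-4) - 10) = (24*(√(287 + 49*(-4))/7))*√(-4 - 10) = (24*(√(287 - 196)/7))*√(-14) = (24*(√91/7))*(I*√14) = (24*√91/7)*(I*√14) = 24*I*√26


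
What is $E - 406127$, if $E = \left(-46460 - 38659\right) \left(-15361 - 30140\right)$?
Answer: $3872593492$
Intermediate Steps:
$E = 3872999619$ ($E = \left(-85119\right) \left(-45501\right) = 3872999619$)
$E - 406127 = 3872999619 - 406127 = 3872593492$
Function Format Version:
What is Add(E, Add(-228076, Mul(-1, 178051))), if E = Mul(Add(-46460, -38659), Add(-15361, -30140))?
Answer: 3872593492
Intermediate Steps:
E = 3872999619 (E = Mul(-85119, -45501) = 3872999619)
Add(E, Add(-228076, Mul(-1, 178051))) = Add(3872999619, Add(-228076, Mul(-1, 178051))) = Add(3872999619, Add(-228076, -178051)) = Add(3872999619, -406127) = 3872593492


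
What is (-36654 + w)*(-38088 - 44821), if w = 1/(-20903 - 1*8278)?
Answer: 88679497490875/29181 ≈ 3.0389e+9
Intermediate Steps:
w = -1/29181 (w = 1/(-20903 - 8278) = 1/(-29181) = -1/29181 ≈ -3.4269e-5)
(-36654 + w)*(-38088 - 44821) = (-36654 - 1/29181)*(-38088 - 44821) = -1069600375/29181*(-82909) = 88679497490875/29181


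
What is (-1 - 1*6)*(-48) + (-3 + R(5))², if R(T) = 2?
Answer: 337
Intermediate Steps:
(-1 - 1*6)*(-48) + (-3 + R(5))² = (-1 - 1*6)*(-48) + (-3 + 2)² = (-1 - 6)*(-48) + (-1)² = -7*(-48) + 1 = 336 + 1 = 337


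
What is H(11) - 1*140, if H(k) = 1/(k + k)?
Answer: -3079/22 ≈ -139.95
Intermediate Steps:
H(k) = 1/(2*k)
H(11) - 1*140 = (1/2)/11 - 1*140 = (1/2)*(1/11) - 140 = 1/22 - 140 = -3079/22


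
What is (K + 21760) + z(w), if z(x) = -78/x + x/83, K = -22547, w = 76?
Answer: -2482547/3154 ≈ -787.11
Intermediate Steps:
z(x) = -78/x + x/83 (z(x) = -78/x + x*(1/83) = -78/x + x/83)
(K + 21760) + z(w) = (-22547 + 21760) + (-78/76 + (1/83)*76) = -787 + (-78*1/76 + 76/83) = -787 + (-39/38 + 76/83) = -787 - 349/3154 = -2482547/3154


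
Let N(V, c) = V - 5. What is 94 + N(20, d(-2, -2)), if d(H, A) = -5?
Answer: 109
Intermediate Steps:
N(V, c) = -5 + V
94 + N(20, d(-2, -2)) = 94 + (-5 + 20) = 94 + 15 = 109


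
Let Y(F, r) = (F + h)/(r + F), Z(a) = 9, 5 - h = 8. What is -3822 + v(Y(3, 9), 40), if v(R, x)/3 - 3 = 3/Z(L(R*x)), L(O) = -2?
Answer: -3812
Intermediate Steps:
h = -3 (h = 5 - 1*8 = 5 - 8 = -3)
Y(F, r) = (-3 + F)/(F + r) (Y(F, r) = (F - 3)/(r + F) = (-3 + F)/(F + r))
v(R, x) = 10 (v(R, x) = 9 + 3*(3/9) = 9 + 3*(3*(⅑)) = 9 + 3*(⅓) = 9 + 1 = 10)
-3822 + v(Y(3, 9), 40) = -3822 + 10 = -3812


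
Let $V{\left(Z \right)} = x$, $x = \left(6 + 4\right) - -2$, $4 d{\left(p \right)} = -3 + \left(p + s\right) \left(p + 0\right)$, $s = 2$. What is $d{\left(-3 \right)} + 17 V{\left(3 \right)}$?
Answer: $204$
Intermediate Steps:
$d{\left(p \right)} = - \frac{3}{4} + \frac{p \left(2 + p\right)}{4}$ ($d{\left(p \right)} = \frac{-3 + \left(p + 2\right) \left(p + 0\right)}{4} = \frac{-3 + \left(2 + p\right) p}{4} = \frac{-3 + p \left(2 + p\right)}{4} = - \frac{3}{4} + \frac{p \left(2 + p\right)}{4}$)
$x = 12$ ($x = 10 + 2 = 12$)
$V{\left(Z \right)} = 12$
$d{\left(-3 \right)} + 17 V{\left(3 \right)} = \left(- \frac{3}{4} + \frac{1}{2} \left(-3\right) + \frac{\left(-3\right)^{2}}{4}\right) + 17 \cdot 12 = \left(- \frac{3}{4} - \frac{3}{2} + \frac{1}{4} \cdot 9\right) + 204 = \left(- \frac{3}{4} - \frac{3}{2} + \frac{9}{4}\right) + 204 = 0 + 204 = 204$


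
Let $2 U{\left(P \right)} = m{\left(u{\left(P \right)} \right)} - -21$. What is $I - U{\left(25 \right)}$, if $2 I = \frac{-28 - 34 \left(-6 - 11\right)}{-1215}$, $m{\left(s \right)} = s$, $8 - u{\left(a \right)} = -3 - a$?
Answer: $- \frac{13961}{486} \approx -28.726$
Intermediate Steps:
$u{\left(a \right)} = 11 + a$ ($u{\left(a \right)} = 8 - \left(-3 - a\right) = 8 + \left(3 + a\right) = 11 + a$)
$U{\left(P \right)} = 16 + \frac{P}{2}$ ($U{\left(P \right)} = \frac{\left(11 + P\right) - -21}{2} = \frac{\left(11 + P\right) + 21}{2} = \frac{32 + P}{2} = 16 + \frac{P}{2}$)
$I = - \frac{55}{243}$ ($I = \frac{\left(-28 - 34 \left(-6 - 11\right)\right) \frac{1}{-1215}}{2} = \frac{\left(-28 - -578\right) \left(- \frac{1}{1215}\right)}{2} = \frac{\left(-28 + 578\right) \left(- \frac{1}{1215}\right)}{2} = \frac{550 \left(- \frac{1}{1215}\right)}{2} = \frac{1}{2} \left(- \frac{110}{243}\right) = - \frac{55}{243} \approx -0.22634$)
$I - U{\left(25 \right)} = - \frac{55}{243} - \left(16 + \frac{1}{2} \cdot 25\right) = - \frac{55}{243} - \left(16 + \frac{25}{2}\right) = - \frac{55}{243} - \frac{57}{2} = - \frac{13961}{486}$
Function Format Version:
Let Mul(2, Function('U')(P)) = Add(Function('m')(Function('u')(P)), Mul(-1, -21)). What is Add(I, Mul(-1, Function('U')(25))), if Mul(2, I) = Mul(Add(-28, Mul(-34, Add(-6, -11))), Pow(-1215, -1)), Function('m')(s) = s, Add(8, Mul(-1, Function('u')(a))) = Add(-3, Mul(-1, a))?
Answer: Rational(-13961, 486) ≈ -28.726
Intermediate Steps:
Function('u')(a) = Add(11, a) (Function('u')(a) = Add(8, Mul(-1, Add(-3, Mul(-1, a)))) = Add(8, Add(3, a)) = Add(11, a))
Function('U')(P) = Add(16, Mul(Rational(1, 2), P)) (Function('U')(P) = Mul(Rational(1, 2), Add(Add(11, P), Mul(-1, -21))) = Mul(Rational(1, 2), Add(Add(11, P), 21)) = Mul(Rational(1, 2), Add(32, P)) = Add(16, Mul(Rational(1, 2), P)))
I = Rational(-55, 243) (I = Mul(Rational(1, 2), Mul(Add(-28, Mul(-34, Add(-6, -11))), Pow(-1215, -1))) = Mul(Rational(1, 2), Mul(Add(-28, Mul(-34, -17)), Rational(-1, 1215))) = Mul(Rational(1, 2), Mul(Add(-28, 578), Rational(-1, 1215))) = Mul(Rational(1, 2), Mul(550, Rational(-1, 1215))) = Mul(Rational(1, 2), Rational(-110, 243)) = Rational(-55, 243) ≈ -0.22634)
Add(I, Mul(-1, Function('U')(25))) = Add(Rational(-55, 243), Mul(-1, Add(16, Mul(Rational(1, 2), 25)))) = Add(Rational(-55, 243), Mul(-1, Add(16, Rational(25, 2)))) = Add(Rational(-55, 243), Mul(-1, Rational(57, 2))) = Add(Rational(-55, 243), Rational(-57, 2)) = Rational(-13961, 486)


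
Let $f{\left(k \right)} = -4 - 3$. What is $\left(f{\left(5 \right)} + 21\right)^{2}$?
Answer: $196$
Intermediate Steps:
$f{\left(k \right)} = -7$
$\left(f{\left(5 \right)} + 21\right)^{2} = \left(-7 + 21\right)^{2} = 14^{2} = 196$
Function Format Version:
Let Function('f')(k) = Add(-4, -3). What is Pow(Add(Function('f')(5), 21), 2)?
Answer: 196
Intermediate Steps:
Function('f')(k) = -7
Pow(Add(Function('f')(5), 21), 2) = Pow(Add(-7, 21), 2) = Pow(14, 2) = 196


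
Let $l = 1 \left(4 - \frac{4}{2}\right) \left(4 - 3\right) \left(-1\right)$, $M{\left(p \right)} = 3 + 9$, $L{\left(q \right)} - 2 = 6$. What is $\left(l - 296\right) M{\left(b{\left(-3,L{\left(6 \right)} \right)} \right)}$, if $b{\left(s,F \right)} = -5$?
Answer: $-3576$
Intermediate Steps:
$L{\left(q \right)} = 8$ ($L{\left(q \right)} = 2 + 6 = 8$)
$M{\left(p \right)} = 12$
$l = -2$ ($l = 1 \left(4 - 2\right) 1 \left(-1\right) = 1 \cdot 2 \cdot 1 \left(-1\right) = 1 \cdot 2 \left(-1\right) = 2 \left(-1\right) = -2$)
$\left(l - 296\right) M{\left(b{\left(-3,L{\left(6 \right)} \right)} \right)} = \left(-2 - 296\right) 12 = \left(-298\right) 12 = -3576$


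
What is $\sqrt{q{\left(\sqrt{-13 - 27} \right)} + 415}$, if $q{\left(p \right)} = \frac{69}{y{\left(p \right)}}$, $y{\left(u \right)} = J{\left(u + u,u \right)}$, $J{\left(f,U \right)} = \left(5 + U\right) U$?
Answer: $\frac{\sqrt{5} \sqrt{\frac{41500 + 16531 i \sqrt{10}}{5 + 2 i \sqrt{10}}}}{10} \approx 20.345 - 0.020624 i$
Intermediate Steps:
$J{\left(f,U \right)} = U \left(5 + U\right)$
$y{\left(u \right)} = u \left(5 + u\right)$
$q{\left(p \right)} = \frac{69}{p \left(5 + p\right)}$
$\sqrt{q{\left(\sqrt{-13 - 27} \right)} + 415} = \sqrt{\frac{69}{\sqrt{-13 - 27} \left(5 + \sqrt{-13 - 27}\right)} + 415} = \sqrt{\frac{69}{\sqrt{-40} \left(5 + \sqrt{-40}\right)} + 415} = \sqrt{\frac{69}{2 i \sqrt{10} \left(5 + 2 i \sqrt{10}\right)} + 415} = \sqrt{\frac{69 \left(- \frac{i \sqrt{10}}{20}\right)}{5 + 2 i \sqrt{10}} + 415} = \sqrt{- \frac{69 i \sqrt{10}}{20 \left(5 + 2 i \sqrt{10}\right)} + 415} = \sqrt{415 - \frac{69 i \sqrt{10}}{20 \left(5 + 2 i \sqrt{10}\right)}}$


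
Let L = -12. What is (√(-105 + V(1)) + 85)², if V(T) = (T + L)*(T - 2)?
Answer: (85 + I*√94)² ≈ 7131.0 + 1648.2*I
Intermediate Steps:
V(T) = (-12 + T)*(-2 + T) (V(T) = (T - 12)*(T - 2) = (-12 + T)*(-2 + T))
(√(-105 + V(1)) + 85)² = (√(-105 + (24 + 1² - 14*1)) + 85)² = (√(-105 + (24 + 1 - 14)) + 85)² = (√(-105 + 11) + 85)² = (√(-94) + 85)² = (I*√94 + 85)² = (85 + I*√94)²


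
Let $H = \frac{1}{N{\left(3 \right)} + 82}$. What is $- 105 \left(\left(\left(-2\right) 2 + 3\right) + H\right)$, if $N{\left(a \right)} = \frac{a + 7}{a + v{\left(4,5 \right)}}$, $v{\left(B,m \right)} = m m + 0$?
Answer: $\frac{119595}{1153} \approx 103.73$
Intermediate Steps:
$v{\left(B,m \right)} = m^{2}$ ($v{\left(B,m \right)} = m^{2} + 0 = m^{2}$)
$N{\left(a \right)} = \frac{7 + a}{25 + a}$ ($N{\left(a \right)} = \frac{a + 7}{a + 5^{2}} = \frac{7 + a}{a + 25} = \frac{7 + a}{25 + a}$)
$H = \frac{14}{1153}$ ($H = \frac{1}{\frac{7 + 3}{25 + 3} + 82} = \frac{1}{\frac{1}{28} \cdot 10 + 82} = \frac{1}{\frac{5}{14} + 82} = \frac{1}{\frac{1153}{14}} = \frac{14}{1153} \approx 0.012142$)
$- 105 \left(\left(\left(-2\right) 2 + 3\right) + H\right) = - 105 \left(\left(\left(-2\right) 2 + 3\right) + \frac{14}{1153}\right) = - 105 \left(\left(-4 + 3\right) + \frac{14}{1153}\right) = - 105 \left(-1 + \frac{14}{1153}\right) = \left(-105\right) \left(- \frac{1139}{1153}\right) = \frac{119595}{1153}$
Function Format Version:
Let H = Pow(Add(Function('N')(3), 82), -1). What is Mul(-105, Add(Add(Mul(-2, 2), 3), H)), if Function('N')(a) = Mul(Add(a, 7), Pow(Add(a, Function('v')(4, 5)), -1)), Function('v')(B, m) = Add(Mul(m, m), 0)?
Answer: Rational(119595, 1153) ≈ 103.73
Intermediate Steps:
Function('v')(B, m) = Pow(m, 2) (Function('v')(B, m) = Add(Pow(m, 2), 0) = Pow(m, 2))
Function('N')(a) = Mul(Pow(Add(25, a), -1), Add(7, a)) (Function('N')(a) = Mul(Add(a, 7), Pow(Add(a, Pow(5, 2)), -1)) = Mul(Add(7, a), Pow(Add(a, 25), -1)) = Mul(Add(7, a), Pow(Add(25, a), -1)) = Mul(Pow(Add(25, a), -1), Add(7, a)))
H = Rational(14, 1153) (H = Pow(Add(Mul(Pow(Add(25, 3), -1), Add(7, 3)), 82), -1) = Pow(Add(Mul(Pow(28, -1), 10), 82), -1) = Pow(Add(Mul(Rational(1, 28), 10), 82), -1) = Pow(Add(Rational(5, 14), 82), -1) = Pow(Rational(1153, 14), -1) = Rational(14, 1153) ≈ 0.012142)
Mul(-105, Add(Add(Mul(-2, 2), 3), H)) = Mul(-105, Add(Add(Mul(-2, 2), 3), Rational(14, 1153))) = Mul(-105, Add(Add(-4, 3), Rational(14, 1153))) = Mul(-105, Add(-1, Rational(14, 1153))) = Mul(-105, Rational(-1139, 1153)) = Rational(119595, 1153)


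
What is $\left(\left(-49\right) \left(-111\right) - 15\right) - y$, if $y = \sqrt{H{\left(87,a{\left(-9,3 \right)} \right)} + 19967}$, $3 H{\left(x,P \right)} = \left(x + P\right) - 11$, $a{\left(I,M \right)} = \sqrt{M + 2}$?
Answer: $5424 - \frac{\sqrt{179931 + 3 \sqrt{5}}}{3} \approx 5282.6$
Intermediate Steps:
$a{\left(I,M \right)} = \sqrt{2 + M}$
$H{\left(x,P \right)} = - \frac{11}{3} + \frac{P}{3} + \frac{x}{3}$ ($H{\left(x,P \right)} = \frac{\left(x + P\right) - 11}{3} = \frac{\left(P + x\right) - 11}{3} = \frac{-11 + P + x}{3} = - \frac{11}{3} + \frac{P}{3} + \frac{x}{3}$)
$y = \sqrt{\frac{59977}{3} + \frac{\sqrt{5}}{3}}$ ($y = \sqrt{\left(- \frac{11}{3} + \frac{\sqrt{2 + 3}}{3} + \frac{1}{3} \cdot 87\right) + 19967} = \sqrt{\left(- \frac{11}{3} + \frac{\sqrt{5}}{3} + 29\right) + 19967} = \sqrt{\left(\frac{76}{3} + \frac{\sqrt{5}}{3}\right) + 19967} = \sqrt{\frac{59977}{3} + \frac{\sqrt{5}}{3}} \approx 141.4$)
$\left(\left(-49\right) \left(-111\right) - 15\right) - y = \left(\left(-49\right) \left(-111\right) - 15\right) - \frac{\sqrt{179931 + 3 \sqrt{5}}}{3} = \left(5439 - 15\right) - \frac{\sqrt{179931 + 3 \sqrt{5}}}{3} = 5424 - \frac{\sqrt{179931 + 3 \sqrt{5}}}{3}$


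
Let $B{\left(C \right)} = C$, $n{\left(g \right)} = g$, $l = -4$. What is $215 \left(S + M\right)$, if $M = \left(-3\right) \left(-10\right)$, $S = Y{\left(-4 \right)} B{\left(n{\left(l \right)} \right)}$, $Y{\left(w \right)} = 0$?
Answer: $6450$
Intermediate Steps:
$S = 0$ ($S = 0 \left(-4\right) = 0$)
$M = 30$
$215 \left(S + M\right) = 215 \left(0 + 30\right) = 215 \cdot 30 = 6450$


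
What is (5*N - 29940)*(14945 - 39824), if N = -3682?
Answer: 1202899650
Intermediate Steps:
(5*N - 29940)*(14945 - 39824) = (5*(-3682) - 29940)*(14945 - 39824) = (-18410 - 29940)*(-24879) = -48350*(-24879) = 1202899650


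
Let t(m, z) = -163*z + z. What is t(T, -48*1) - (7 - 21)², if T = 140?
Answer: 7580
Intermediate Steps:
t(m, z) = -162*z
t(T, -48*1) - (7 - 21)² = -(-7776) - (7 - 21)² = -162*(-48) - 1*(-14)² = 7776 - 1*196 = 7776 - 196 = 7580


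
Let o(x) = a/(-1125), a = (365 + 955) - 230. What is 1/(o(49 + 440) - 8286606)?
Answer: -225/1864486568 ≈ -1.2068e-7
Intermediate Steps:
a = 1090 (a = 1320 - 230 = 1090)
o(x) = -218/225 (o(x) = 1090/(-1125) = 1090*(-1/1125) = -218/225)
1/(o(49 + 440) - 8286606) = 1/(-218/225 - 8286606) = 1/(-1864486568/225) = -225/1864486568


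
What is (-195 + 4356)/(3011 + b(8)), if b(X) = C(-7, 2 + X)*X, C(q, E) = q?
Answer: 1387/985 ≈ 1.4081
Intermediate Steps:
b(X) = -7*X
(-195 + 4356)/(3011 + b(8)) = (-195 + 4356)/(3011 - 7*8) = 4161/(3011 - 56) = 4161/2955 = 4161*(1/2955) = 1387/985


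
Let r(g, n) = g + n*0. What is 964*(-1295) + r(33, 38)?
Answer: -1248347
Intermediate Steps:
r(g, n) = g (r(g, n) = g + 0 = g)
964*(-1295) + r(33, 38) = 964*(-1295) + 33 = -1248380 + 33 = -1248347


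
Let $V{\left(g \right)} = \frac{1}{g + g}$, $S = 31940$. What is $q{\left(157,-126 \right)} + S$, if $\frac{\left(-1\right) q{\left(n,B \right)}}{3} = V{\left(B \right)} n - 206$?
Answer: $\frac{2735029}{84} \approx 32560.0$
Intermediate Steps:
$V{\left(g \right)} = \frac{1}{2 g}$
$q{\left(n,B \right)} = 618 - \frac{3 n}{2 B}$ ($q{\left(n,B \right)} = - 3 \left(\frac{1}{2 B} n - 206\right) = - 3 \left(\frac{n}{2 B} - 206\right) = - 3 \left(-206 + \frac{n}{2 B}\right) = 618 - \frac{3 n}{2 B}$)
$q{\left(157,-126 \right)} + S = \left(618 - \frac{471}{2 \left(-126\right)}\right) + 31940 = \left(618 - \frac{471}{2} \left(- \frac{1}{126}\right)\right) + 31940 = \left(618 + \frac{157}{84}\right) + 31940 = \frac{52069}{84} + 31940 = \frac{2735029}{84}$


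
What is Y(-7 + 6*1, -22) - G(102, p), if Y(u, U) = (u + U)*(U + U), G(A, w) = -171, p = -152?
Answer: 1183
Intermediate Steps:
Y(u, U) = 2*U*(U + u) (Y(u, U) = (U + u)*(2*U) = 2*U*(U + u))
Y(-7 + 6*1, -22) - G(102, p) = 2*(-22)*(-22 + (-7 + 6*1)) - 1*(-171) = 2*(-22)*(-22 + (-7 + 6)) + 171 = 2*(-22)*(-22 - 1) + 171 = 2*(-22)*(-23) + 171 = 1012 + 171 = 1183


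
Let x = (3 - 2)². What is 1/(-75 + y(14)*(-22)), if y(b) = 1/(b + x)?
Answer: -15/1147 ≈ -0.013078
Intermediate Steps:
x = 1 (x = 1² = 1)
y(b) = 1/(1 + b) (y(b) = 1/(b + 1) = 1/(1 + b))
1/(-75 + y(14)*(-22)) = 1/(-75 - 22/(1 + 14)) = 1/(-75 - 22/15) = 1/(-1147/15) = -15/1147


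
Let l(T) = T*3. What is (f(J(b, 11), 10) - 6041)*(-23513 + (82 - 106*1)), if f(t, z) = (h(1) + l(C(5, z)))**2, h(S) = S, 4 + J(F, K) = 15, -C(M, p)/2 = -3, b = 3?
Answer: 133690160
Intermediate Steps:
C(M, p) = 6 (C(M, p) = -2*(-3) = 6)
J(F, K) = 11 (J(F, K) = -4 + 15 = 11)
l(T) = 3*T
f(t, z) = 361 (f(t, z) = (1 + 3*6)**2 = (1 + 18)**2 = 19**2 = 361)
(f(J(b, 11), 10) - 6041)*(-23513 + (82 - 106*1)) = (361 - 6041)*(-23513 + (82 - 106*1)) = -5680*(-23513 + (82 - 106)) = -5680*(-23513 - 24) = -5680*(-23537) = 133690160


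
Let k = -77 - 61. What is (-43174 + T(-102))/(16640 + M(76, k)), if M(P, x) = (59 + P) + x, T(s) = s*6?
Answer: -43786/16637 ≈ -2.6318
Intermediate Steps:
T(s) = 6*s
k = -138
M(P, x) = 59 + P + x
(-43174 + T(-102))/(16640 + M(76, k)) = (-43174 + 6*(-102))/(16640 + (59 + 76 - 138)) = (-43174 - 612)/(16640 - 3) = -43786/16637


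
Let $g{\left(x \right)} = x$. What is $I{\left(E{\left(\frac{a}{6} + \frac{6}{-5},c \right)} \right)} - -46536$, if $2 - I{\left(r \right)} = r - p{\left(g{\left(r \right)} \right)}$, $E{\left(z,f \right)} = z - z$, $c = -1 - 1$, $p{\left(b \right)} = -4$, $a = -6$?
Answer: $46534$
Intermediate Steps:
$c = -2$ ($c = -1 - 1 = -2$)
$E{\left(z,f \right)} = 0$
$I{\left(r \right)} = -2 - r$ ($I{\left(r \right)} = 2 - \left(r - -4\right) = 2 - \left(r + 4\right) = 2 - \left(4 + r\right) = -2 - r$)
$I{\left(E{\left(\frac{a}{6} + \frac{6}{-5},c \right)} \right)} - -46536 = \left(-2 - 0\right) - -46536 = \left(-2 + 0\right) + 46536 = -2 + 46536 = 46534$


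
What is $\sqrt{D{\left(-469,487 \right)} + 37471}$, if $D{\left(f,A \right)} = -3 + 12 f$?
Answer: $4 \sqrt{1990} \approx 178.44$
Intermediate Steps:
$\sqrt{D{\left(-469,487 \right)} + 37471} = \sqrt{\left(-3 + 12 \left(-469\right)\right) + 37471} = \sqrt{\left(-3 - 5628\right) + 37471} = \sqrt{-5631 + 37471} = \sqrt{31840} = 4 \sqrt{1990}$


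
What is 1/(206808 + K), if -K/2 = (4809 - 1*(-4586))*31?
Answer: -1/375682 ≈ -2.6618e-6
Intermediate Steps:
K = -582490 (K = -2*(4809 - 1*(-4586))*31 = -2*(4809 + 4586)*31 = -18790*31 = -2*291245 = -582490)
1/(206808 + K) = 1/(206808 - 582490) = 1/(-375682) = -1/375682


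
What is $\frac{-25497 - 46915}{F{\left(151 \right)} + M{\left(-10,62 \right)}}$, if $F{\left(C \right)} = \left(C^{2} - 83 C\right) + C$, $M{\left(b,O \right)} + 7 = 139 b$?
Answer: $- \frac{36206}{4511} \approx -8.0262$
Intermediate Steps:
$M{\left(b,O \right)} = -7 + 139 b$
$F{\left(C \right)} = C^{2} - 82 C$
$\frac{-25497 - 46915}{F{\left(151 \right)} + M{\left(-10,62 \right)}} = \frac{-25497 - 46915}{151 \left(-82 + 151\right) + \left(-7 + 139 \left(-10\right)\right)} = - \frac{72412}{151 \cdot 69 - 1397} = - \frac{72412}{10419 - 1397} = - \frac{72412}{9022} = \left(-72412\right) \frac{1}{9022} = - \frac{36206}{4511}$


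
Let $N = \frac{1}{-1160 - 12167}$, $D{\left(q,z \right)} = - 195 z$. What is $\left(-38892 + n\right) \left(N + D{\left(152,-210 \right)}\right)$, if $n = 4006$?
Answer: $- \frac{19038708281014}{13327} \approx -1.4286 \cdot 10^{9}$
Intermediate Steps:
$N = - \frac{1}{13327}$ ($N = \frac{1}{-13327} = - \frac{1}{13327} \approx -7.5036 \cdot 10^{-5}$)
$\left(-38892 + n\right) \left(N + D{\left(152,-210 \right)}\right) = \left(-38892 + 4006\right) \left(- \frac{1}{13327} - -40950\right) = - 34886 \left(- \frac{1}{13327} + 40950\right) = \left(-34886\right) \frac{545740649}{13327} = - \frac{19038708281014}{13327}$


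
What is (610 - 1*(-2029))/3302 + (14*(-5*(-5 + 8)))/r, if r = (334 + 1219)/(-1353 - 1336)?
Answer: 143746519/394462 ≈ 364.41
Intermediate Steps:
r = -1553/2689 (r = 1553/(-2689) = 1553*(-1/2689) = -1553/2689 ≈ -0.57754)
(610 - 1*(-2029))/3302 + (14*(-5*(-5 + 8)))/r = (610 - 1*(-2029))/3302 + (14*(-5*(-5 + 8)))/(-1553/2689) = (610 + 2029)*(1/3302) + (14*(-5*3))*(-2689/1553) = 2639*(1/3302) + (14*(-15))*(-2689/1553) = 203/254 - 210*(-2689/1553) = 203/254 + 564690/1553 = 143746519/394462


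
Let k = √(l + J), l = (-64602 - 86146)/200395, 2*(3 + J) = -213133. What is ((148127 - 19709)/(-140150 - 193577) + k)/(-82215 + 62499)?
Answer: 1259/64507466 - I*√101293841837910/607844280 ≈ 1.9517e-5 - 0.016558*I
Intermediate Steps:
J = -213139/2 (J = -3 + (½)*(-213133) = -3 - 213133/2 = -213139/2 ≈ -1.0657e+5)
l = -11596/15415 (l = -150748*1/200395 = -11596/15415 ≈ -0.75225)
k = I*√101293841837910/30830 (k = √(-11596/15415 - 213139/2) = √(-3285560877/30830) = I*√101293841837910/30830 ≈ 326.45*I)
((148127 - 19709)/(-140150 - 193577) + k)/(-82215 + 62499) = ((148127 - 19709)/(-140150 - 193577) + I*√101293841837910/30830)/(-82215 + 62499) = (128418/(-333727) + I*√101293841837910/30830)/(-19716) = (128418*(-1/333727) + I*√101293841837910/30830)*(-1/19716) = (-7554/19631 + I*√101293841837910/30830)*(-1/19716) = 1259/64507466 - I*√101293841837910/607844280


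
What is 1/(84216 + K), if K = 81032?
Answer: 1/165248 ≈ 6.0515e-6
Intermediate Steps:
1/(84216 + K) = 1/(84216 + 81032) = 1/165248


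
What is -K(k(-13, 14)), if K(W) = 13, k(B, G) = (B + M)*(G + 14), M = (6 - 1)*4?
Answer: -13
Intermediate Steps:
M = 20 (M = 5*4 = 20)
k(B, G) = (14 + G)*(20 + B) (k(B, G) = (B + 20)*(G + 14) = (20 + B)*(14 + G) = (14 + G)*(20 + B))
-K(k(-13, 14)) = -1*13 = -13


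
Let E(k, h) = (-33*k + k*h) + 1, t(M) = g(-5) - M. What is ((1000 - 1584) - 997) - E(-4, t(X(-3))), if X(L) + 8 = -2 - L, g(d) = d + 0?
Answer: -1706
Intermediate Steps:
g(d) = d
X(L) = -10 - L (X(L) = -8 + (-2 - L) = -10 - L)
t(M) = -5 - M
E(k, h) = 1 - 33*k + h*k (E(k, h) = (-33*k + h*k) + 1 = 1 - 33*k + h*k)
((1000 - 1584) - 997) - E(-4, t(X(-3))) = ((1000 - 1584) - 997) - (1 - 33*(-4) + (-5 - (-10 - 1*(-3)))*(-4)) = (-584 - 997) - (1 + 132 + (-5 - (-10 + 3))*(-4)) = -1581 - (1 + 132 + (-5 - 1*(-7))*(-4)) = -1581 - (1 + 132 + (-5 + 7)*(-4)) = -1581 - (1 + 132 + 2*(-4)) = -1581 - (1 + 132 - 8) = -1581 - 1*125 = -1581 - 125 = -1706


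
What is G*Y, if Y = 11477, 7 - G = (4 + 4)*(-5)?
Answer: 539419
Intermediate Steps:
G = 47 (G = 7 - (4 + 4)*(-5) = 7 - 8*(-5) = 7 - 1*(-40) = 7 + 40 = 47)
G*Y = 47*11477 = 539419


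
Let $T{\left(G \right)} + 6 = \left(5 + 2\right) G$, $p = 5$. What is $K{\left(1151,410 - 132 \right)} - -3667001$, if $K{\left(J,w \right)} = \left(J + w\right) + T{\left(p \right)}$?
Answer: $3668459$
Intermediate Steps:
$T{\left(G \right)} = -6 + 7 G$ ($T{\left(G \right)} = -6 + \left(5 + 2\right) G = -6 + 7 G$)
$K{\left(J,w \right)} = 29 + J + w$ ($K{\left(J,w \right)} = \left(J + w\right) + \left(-6 + 7 \cdot 5\right) = \left(J + w\right) + \left(-6 + 35\right) = \left(J + w\right) + 29 = 29 + J + w$)
$K{\left(1151,410 - 132 \right)} - -3667001 = \left(29 + 1151 + \left(410 - 132\right)\right) - -3667001 = \left(29 + 1151 + \left(410 - 132\right)\right) + 3667001 = \left(29 + 1151 + 278\right) + 3667001 = 1458 + 3667001 = 3668459$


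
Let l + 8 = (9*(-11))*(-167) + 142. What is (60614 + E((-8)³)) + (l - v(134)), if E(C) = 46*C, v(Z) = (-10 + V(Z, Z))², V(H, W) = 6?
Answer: 53713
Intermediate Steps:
v(Z) = 16 (v(Z) = (-10 + 6)² = (-4)² = 16)
l = 16667 (l = -8 + ((9*(-11))*(-167) + 142) = -8 + (-99*(-167) + 142) = -8 + (16533 + 142) = -8 + 16675 = 16667)
(60614 + E((-8)³)) + (l - v(134)) = (60614 + 46*(-8)³) + (16667 - 1*16) = (60614 + 46*(-512)) + (16667 - 16) = (60614 - 23552) + 16651 = 37062 + 16651 = 53713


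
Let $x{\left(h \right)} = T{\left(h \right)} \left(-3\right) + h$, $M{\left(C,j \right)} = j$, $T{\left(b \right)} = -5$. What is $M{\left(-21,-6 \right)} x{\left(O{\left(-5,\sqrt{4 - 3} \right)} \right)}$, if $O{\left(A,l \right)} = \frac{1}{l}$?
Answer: $-96$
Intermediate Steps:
$x{\left(h \right)} = 15 + h$ ($x{\left(h \right)} = \left(-5\right) \left(-3\right) + h = 15 + h$)
$M{\left(-21,-6 \right)} x{\left(O{\left(-5,\sqrt{4 - 3} \right)} \right)} = - 6 \left(15 + \frac{1}{\sqrt{4 - 3}}\right) = - 6 \left(15 + \frac{1}{\sqrt{1}}\right) = - 6 \left(15 + 1^{-1}\right) = - 6 \left(15 + 1\right) = \left(-6\right) 16 = -96$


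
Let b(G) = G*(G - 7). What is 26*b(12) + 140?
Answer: 1700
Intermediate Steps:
b(G) = G*(-7 + G)
26*b(12) + 140 = 26*(12*(-7 + 12)) + 140 = 26*(12*5) + 140 = 26*60 + 140 = 1560 + 140 = 1700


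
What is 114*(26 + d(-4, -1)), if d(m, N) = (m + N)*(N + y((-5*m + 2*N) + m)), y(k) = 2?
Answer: 2394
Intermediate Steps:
d(m, N) = (2 + N)*(N + m) (d(m, N) = (m + N)*(N + 2) = (N + m)*(2 + N) = (2 + N)*(N + m))
114*(26 + d(-4, -1)) = 114*(26 + ((-1)**2 + 2*(-1) + 2*(-4) - 1*(-4))) = 114*(26 + (1 - 2 - 8 + 4)) = 114*(26 - 5) = 114*21 = 2394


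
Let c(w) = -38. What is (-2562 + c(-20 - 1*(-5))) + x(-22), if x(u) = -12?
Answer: -2612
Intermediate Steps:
(-2562 + c(-20 - 1*(-5))) + x(-22) = (-2562 - 38) - 12 = -2600 - 12 = -2612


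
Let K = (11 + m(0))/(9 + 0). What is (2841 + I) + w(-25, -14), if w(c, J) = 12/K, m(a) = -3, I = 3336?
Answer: 12381/2 ≈ 6190.5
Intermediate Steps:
K = 8/9 (K = (11 - 3)/(9 + 0) = 8/9 ≈ 0.88889)
w(c, J) = 27/2 (w(c, J) = 12/(8/9) = 12*(9/8) = 27/2)
(2841 + I) + w(-25, -14) = (2841 + 3336) + 27/2 = 6177 + 27/2 = 12381/2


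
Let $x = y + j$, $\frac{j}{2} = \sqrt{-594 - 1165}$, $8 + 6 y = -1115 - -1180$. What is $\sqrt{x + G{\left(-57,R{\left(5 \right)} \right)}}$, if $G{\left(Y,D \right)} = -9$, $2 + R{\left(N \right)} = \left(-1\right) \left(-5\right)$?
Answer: $\frac{\sqrt{2 + 8 i \sqrt{1759}}}{2} \approx 6.4955 + 6.4569 i$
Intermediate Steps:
$R{\left(N \right)} = 3$ ($R{\left(N \right)} = -2 - -5 = -2 + 5 = 3$)
$y = \frac{19}{2}$ ($y = - \frac{4}{3} + \frac{-1115 - -1180}{6} = - \frac{4}{3} + \frac{-1115 + 1180}{6} = - \frac{4}{3} + \frac{1}{6} \cdot 65 = - \frac{4}{3} + \frac{65}{6} = \frac{19}{2} \approx 9.5$)
$j = 2 i \sqrt{1759}$ ($j = 2 \sqrt{-594 - 1165} = 2 \sqrt{-1759} = 2 i \sqrt{1759} \approx 83.881 i$)
$x = \frac{19}{2} + 2 i \sqrt{1759} \approx 9.5 + 83.881 i$
$\sqrt{x + G{\left(-57,R{\left(5 \right)} \right)}} = \sqrt{\left(\frac{19}{2} + 2 i \sqrt{1759}\right) - 9} = \sqrt{\frac{1}{2} + 2 i \sqrt{1759}}$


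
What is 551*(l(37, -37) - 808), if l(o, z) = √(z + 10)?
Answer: -445208 + 1653*I*√3 ≈ -4.4521e+5 + 2863.1*I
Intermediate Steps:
l(o, z) = √(10 + z)
551*(l(37, -37) - 808) = 551*(√(10 - 37) - 808) = 551*(√(-27) - 808) = 551*(3*I*√3 - 808) = 551*(-808 + 3*I*√3) = -445208 + 1653*I*√3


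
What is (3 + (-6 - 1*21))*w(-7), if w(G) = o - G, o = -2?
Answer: -120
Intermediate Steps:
w(G) = -2 - G
(3 + (-6 - 1*21))*w(-7) = (3 + (-6 - 1*21))*(-2 - 1*(-7)) = (3 + (-6 - 21))*(-2 + 7) = (3 - 27)*5 = -24*5 = -120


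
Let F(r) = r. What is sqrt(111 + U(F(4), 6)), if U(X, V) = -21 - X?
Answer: sqrt(86) ≈ 9.2736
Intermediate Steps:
sqrt(111 + U(F(4), 6)) = sqrt(111 + (-21 - 1*4)) = sqrt(111 + (-21 - 4)) = sqrt(111 - 25) = sqrt(86)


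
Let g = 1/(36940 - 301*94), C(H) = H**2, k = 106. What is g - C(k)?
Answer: -97146455/8646 ≈ -11236.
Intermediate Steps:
g = 1/8646 (g = 1/(36940 - 28294) = 1/8646 ≈ 0.00011566)
g - C(k) = 1/8646 - 1*106**2 = 1/8646 - 1*11236 = 1/8646 - 11236 = -97146455/8646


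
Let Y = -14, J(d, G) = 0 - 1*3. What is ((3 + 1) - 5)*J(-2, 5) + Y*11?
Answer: -151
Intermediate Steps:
J(d, G) = -3 (J(d, G) = 0 - 3 = -3)
((3 + 1) - 5)*J(-2, 5) + Y*11 = ((3 + 1) - 5)*(-3) - 14*11 = (4 - 5)*(-3) - 154 = -1*(-3) - 154 = 3 - 154 = -151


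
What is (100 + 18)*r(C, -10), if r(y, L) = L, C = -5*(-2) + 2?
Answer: -1180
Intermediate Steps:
C = 12 (C = 10 + 2 = 12)
(100 + 18)*r(C, -10) = (100 + 18)*(-10) = 118*(-10) = -1180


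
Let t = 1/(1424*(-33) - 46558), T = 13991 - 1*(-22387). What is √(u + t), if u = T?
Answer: √12734631826058/18710 ≈ 190.73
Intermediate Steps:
T = 36378 (T = 13991 + 22387 = 36378)
u = 36378
t = -1/93550 (t = 1/(-46992 - 46558) = 1/(-93550) = -1/93550 ≈ -1.0689e-5)
√(u + t) = √(36378 - 1/93550) = √(3403161899/93550) = √12734631826058/18710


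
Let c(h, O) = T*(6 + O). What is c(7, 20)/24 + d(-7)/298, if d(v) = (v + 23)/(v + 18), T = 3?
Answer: 21339/6556 ≈ 3.2549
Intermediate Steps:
d(v) = (23 + v)/(18 + v)
c(h, O) = 18 + 3*O (c(h, O) = 3*(6 + O) = 18 + 3*O)
c(7, 20)/24 + d(-7)/298 = (18 + 3*20)/24 + ((23 - 7)/(18 - 7))/298 = (18 + 60)*(1/24) + (16/11)*(1/298) = 78*(1/24) + ((1/11)*16)*(1/298) = 13/4 + (16/11)*(1/298) = 13/4 + 8/1639 = 21339/6556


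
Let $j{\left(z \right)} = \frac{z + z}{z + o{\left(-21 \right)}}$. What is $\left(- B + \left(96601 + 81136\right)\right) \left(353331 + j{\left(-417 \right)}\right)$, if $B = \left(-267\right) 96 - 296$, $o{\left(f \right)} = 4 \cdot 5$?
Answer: $\frac{28568749628265}{397} \approx 7.1962 \cdot 10^{10}$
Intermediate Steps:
$o{\left(f \right)} = 20$
$j{\left(z \right)} = \frac{2 z}{20 + z}$ ($j{\left(z \right)} = \frac{z + z}{z + 20} = \frac{2 z}{20 + z}$)
$B = -25928$ ($B = -25632 - 296 = -25928$)
$\left(- B + \left(96601 + 81136\right)\right) \left(353331 + j{\left(-417 \right)}\right) = \left(\left(-1\right) \left(-25928\right) + \left(96601 + 81136\right)\right) \left(353331 + 2 \left(-417\right) \frac{1}{20 - 417}\right) = \left(25928 + 177737\right) \left(353331 + 2 \left(-417\right) \frac{1}{-397}\right) = 203665 \left(353331 + 2 \left(-417\right) \left(- \frac{1}{397}\right)\right) = 203665 \left(353331 + \frac{834}{397}\right) = 203665 \cdot \frac{140273241}{397} = \frac{28568749628265}{397}$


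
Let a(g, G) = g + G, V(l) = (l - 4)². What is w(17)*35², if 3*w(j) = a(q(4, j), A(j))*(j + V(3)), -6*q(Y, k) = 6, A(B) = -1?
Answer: -14700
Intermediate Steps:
q(Y, k) = -1 (q(Y, k) = -⅙*6 = -1)
V(l) = (-4 + l)²
a(g, G) = G + g
w(j) = -⅔ - 2*j/3 (w(j) = ((-1 - 1)*(j + (-4 + 3)²))/3 = (-2*(j + (-1)²))/3 = (-2*(j + 1))/3 = (-2*(1 + j))/3 = (-2 - 2*j)/3 = -⅔ - 2*j/3)
w(17)*35² = (-⅔ - ⅔*17)*35² = (-⅔ - 34/3)*1225 = -12*1225 = -14700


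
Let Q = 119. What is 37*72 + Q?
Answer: 2783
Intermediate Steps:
37*72 + Q = 37*72 + 119 = 2664 + 119 = 2783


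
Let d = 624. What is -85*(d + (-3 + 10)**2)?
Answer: -57205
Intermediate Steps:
-85*(d + (-3 + 10)**2) = -85*(624 + (-3 + 10)**2) = -85*(624 + 7**2) = -85*(624 + 49) = -85*673 = -57205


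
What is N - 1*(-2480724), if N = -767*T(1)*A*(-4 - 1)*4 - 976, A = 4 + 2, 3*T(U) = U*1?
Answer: 2510428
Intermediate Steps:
T(U) = U/3 (T(U) = (U*1)/3 = U/3)
A = 6
N = 29704 (N = -767*((⅓)*1)*6*(-4 - 1)*4 - 976 = -767*(⅓)*6*(-5*4) - 976 = -1534*(-20) - 976 = -767*(-40) - 976 = 30680 - 976 = 29704)
N - 1*(-2480724) = 29704 - 1*(-2480724) = 29704 + 2480724 = 2510428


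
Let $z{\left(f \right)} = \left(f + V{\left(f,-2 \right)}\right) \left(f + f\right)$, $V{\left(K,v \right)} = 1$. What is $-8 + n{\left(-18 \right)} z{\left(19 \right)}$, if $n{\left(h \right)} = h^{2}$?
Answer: $246232$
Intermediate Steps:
$z{\left(f \right)} = 2 f \left(1 + f\right)$ ($z{\left(f \right)} = \left(f + 1\right) \left(f + f\right) = \left(1 + f\right) 2 f = 2 f \left(1 + f\right)$)
$-8 + n{\left(-18 \right)} z{\left(19 \right)} = -8 + \left(-18\right)^{2} \cdot 2 \cdot 19 \left(1 + 19\right) = -8 + 324 \cdot 2 \cdot 19 \cdot 20 = -8 + 324 \cdot 760 = -8 + 246240 = 246232$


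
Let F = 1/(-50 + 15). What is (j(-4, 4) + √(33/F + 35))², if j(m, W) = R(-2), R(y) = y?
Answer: -1116 - 16*I*√70 ≈ -1116.0 - 133.87*I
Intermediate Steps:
j(m, W) = -2
F = -1/35 (F = 1/(-35) = -1/35 ≈ -0.028571)
(j(-4, 4) + √(33/F + 35))² = (-2 + √(33/(-1/35) + 35))² = (-2 + √(33*(-35) + 35))² = (-2 + √(-1155 + 35))² = (-2 + √(-1120))² = (-2 + 4*I*√70)²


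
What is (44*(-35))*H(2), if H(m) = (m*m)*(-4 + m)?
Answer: 12320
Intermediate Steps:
H(m) = m**2*(-4 + m)
(44*(-35))*H(2) = (44*(-35))*(2**2*(-4 + 2)) = -6160*(-2) = -1540*(-8) = 12320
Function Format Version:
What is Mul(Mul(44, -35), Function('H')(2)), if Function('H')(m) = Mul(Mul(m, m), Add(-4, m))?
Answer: 12320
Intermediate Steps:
Function('H')(m) = Mul(Pow(m, 2), Add(-4, m))
Mul(Mul(44, -35), Function('H')(2)) = Mul(Mul(44, -35), Mul(Pow(2, 2), Add(-4, 2))) = Mul(-1540, Mul(4, -2)) = Mul(-1540, -8) = 12320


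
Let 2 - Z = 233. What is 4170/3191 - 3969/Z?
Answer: 648969/35101 ≈ 18.489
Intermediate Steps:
Z = -231 (Z = 2 - 1*233 = 2 - 233 = -231)
4170/3191 - 3969/Z = 4170/3191 - 3969/(-231) = 4170*(1/3191) - 3969*(-1/231) = 4170/3191 + 189/11 = 648969/35101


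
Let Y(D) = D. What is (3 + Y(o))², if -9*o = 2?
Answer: 625/81 ≈ 7.7160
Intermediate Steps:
o = -2/9 (o = -⅑*2 = -2/9 ≈ -0.22222)
(3 + Y(o))² = (3 - 2/9)² = (25/9)² = 625/81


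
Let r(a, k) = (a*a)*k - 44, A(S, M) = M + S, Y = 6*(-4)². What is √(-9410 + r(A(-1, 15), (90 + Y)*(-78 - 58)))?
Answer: I*√4967470 ≈ 2228.8*I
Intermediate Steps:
Y = 96 (Y = 6*16 = 96)
r(a, k) = -44 + k*a² (r(a, k) = a²*k - 44 = k*a² - 44 = -44 + k*a²)
√(-9410 + r(A(-1, 15), (90 + Y)*(-78 - 58))) = √(-9410 + (-44 + ((90 + 96)*(-78 - 58))*(15 - 1)²)) = √(-9410 + (-44 + (186*(-136))*14²)) = √(-9410 + (-44 - 25296*196)) = √(-9410 + (-44 - 4958016)) = √(-9410 - 4958060) = √(-4967470) = I*√4967470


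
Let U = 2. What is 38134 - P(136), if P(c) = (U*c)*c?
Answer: 1142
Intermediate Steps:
P(c) = 2*c**2 (P(c) = (2*c)*c = 2*c**2)
38134 - P(136) = 38134 - 2*136**2 = 38134 - 2*18496 = 38134 - 1*36992 = 38134 - 36992 = 1142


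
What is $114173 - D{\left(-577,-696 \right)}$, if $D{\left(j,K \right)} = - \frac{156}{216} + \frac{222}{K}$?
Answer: $\frac{119197699}{1044} \approx 1.1417 \cdot 10^{5}$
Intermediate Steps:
$D{\left(j,K \right)} = - \frac{13}{18} + \frac{222}{K}$ ($D{\left(j,K \right)} = \left(-156\right) \frac{1}{216} + \frac{222}{K} = - \frac{13}{18} + \frac{222}{K}$)
$114173 - D{\left(-577,-696 \right)} = 114173 - \left(- \frac{13}{18} + \frac{222}{-696}\right) = 114173 - \left(- \frac{13}{18} + 222 \left(- \frac{1}{696}\right)\right) = 114173 - \left(- \frac{13}{18} - \frac{37}{116}\right) = 114173 - - \frac{1087}{1044} = 114173 + \frac{1087}{1044} = \frac{119197699}{1044}$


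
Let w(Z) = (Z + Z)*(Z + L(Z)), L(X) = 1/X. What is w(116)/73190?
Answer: 13457/36595 ≈ 0.36773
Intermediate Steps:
w(Z) = 2*Z*(Z + 1/Z) (w(Z) = (Z + Z)*(Z + 1/Z) = (2*Z)*(Z + 1/Z) = 2*Z*(Z + 1/Z))
w(116)/73190 = (2 + 2*116²)/73190 = (2 + 2*13456)*(1/73190) = (2 + 26912)*(1/73190) = 26914*(1/73190) = 13457/36595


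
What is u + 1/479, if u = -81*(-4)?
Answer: 155197/479 ≈ 324.00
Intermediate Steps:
u = 324
u + 1/479 = 324 + 1/479 = 155197/479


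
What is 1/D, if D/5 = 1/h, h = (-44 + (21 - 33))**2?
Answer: 3136/5 ≈ 627.20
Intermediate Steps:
h = 3136 (h = (-44 - 12)**2 = (-56)**2 = 3136)
D = 5/3136 ≈ 0.0015944
1/D = 1/(5/3136) = 3136/5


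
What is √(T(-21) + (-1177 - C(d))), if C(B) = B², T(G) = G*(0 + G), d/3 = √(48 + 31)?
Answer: I*√1447 ≈ 38.039*I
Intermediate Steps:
d = 3*√79 (d = 3*√(48 + 31) = 3*√79 ≈ 26.665)
T(G) = G² (T(G) = G*G = G²)
√(T(-21) + (-1177 - C(d))) = √((-21)² + (-1177 - (3*√79)²)) = √(441 + (-1177 - 1*711)) = √(441 + (-1177 - 711)) = √(441 - 1888) = √(-1447) = I*√1447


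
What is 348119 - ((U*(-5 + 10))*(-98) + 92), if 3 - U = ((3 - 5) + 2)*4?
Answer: 349497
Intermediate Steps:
U = 3 (U = 3 - ((3 - 5) + 2)*4 = 3 - (-2 + 2)*4 = 3 - 0*4 = 3 - 1*0 = 3 + 0 = 3)
348119 - ((U*(-5 + 10))*(-98) + 92) = 348119 - ((3*(-5 + 10))*(-98) + 92) = 348119 - ((3*5)*(-98) + 92) = 348119 - (15*(-98) + 92) = 348119 - (-1470 + 92) = 348119 - 1*(-1378) = 348119 + 1378 = 349497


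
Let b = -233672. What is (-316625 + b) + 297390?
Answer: -252907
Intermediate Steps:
(-316625 + b) + 297390 = (-316625 - 233672) + 297390 = -550297 + 297390 = -252907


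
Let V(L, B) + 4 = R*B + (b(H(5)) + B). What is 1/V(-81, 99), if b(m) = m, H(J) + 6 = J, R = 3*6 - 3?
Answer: 1/1579 ≈ 0.00063331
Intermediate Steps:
R = 15 (R = 18 - 3 = 15)
H(J) = -6 + J
V(L, B) = -5 + 16*B (V(L, B) = -4 + (15*B + ((-6 + 5) + B)) = -4 + (15*B + (-1 + B)) = -4 + (-1 + 16*B) = -5 + 16*B)
1/V(-81, 99) = 1/(-5 + 16*99) = 1/(-5 + 1584) = 1/1579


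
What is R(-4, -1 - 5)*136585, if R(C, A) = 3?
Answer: 409755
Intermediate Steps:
R(-4, -1 - 5)*136585 = 3*136585 = 409755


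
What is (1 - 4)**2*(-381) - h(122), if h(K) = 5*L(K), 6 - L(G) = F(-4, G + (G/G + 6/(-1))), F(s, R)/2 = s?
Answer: -3499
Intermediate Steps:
F(s, R) = 2*s
L(G) = 14 (L(G) = 6 - 2*(-4) = 6 - 1*(-8) = 6 + 8 = 14)
h(K) = 70 (h(K) = 5*14 = 70)
(1 - 4)**2*(-381) - h(122) = (1 - 4)**2*(-381) - 1*70 = (-3)**2*(-381) - 70 = 9*(-381) - 70 = -3429 - 70 = -3499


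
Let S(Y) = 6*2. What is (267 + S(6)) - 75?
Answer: 204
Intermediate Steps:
S(Y) = 12
(267 + S(6)) - 75 = (267 + 12) - 75 = 279 - 75 = 204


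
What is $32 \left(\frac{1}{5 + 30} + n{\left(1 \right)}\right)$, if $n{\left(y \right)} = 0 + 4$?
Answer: $\frac{4512}{35} \approx 128.91$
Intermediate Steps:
$n{\left(y \right)} = 4$
$32 \left(\frac{1}{5 + 30} + n{\left(1 \right)}\right) = 32 \left(\frac{1}{5 + 30} + 4\right) = 32 \left(\frac{1}{35} + 4\right) = 32 \cdot \frac{141}{35} = \frac{4512}{35}$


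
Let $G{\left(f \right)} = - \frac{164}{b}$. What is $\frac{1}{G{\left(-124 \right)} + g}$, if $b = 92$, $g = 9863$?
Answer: $\frac{23}{226808} \approx 0.00010141$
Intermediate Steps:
$G{\left(f \right)} = - \frac{41}{23}$ ($G{\left(f \right)} = - \frac{164}{92} = \left(-164\right) \frac{1}{92} = - \frac{41}{23}$)
$\frac{1}{G{\left(-124 \right)} + g} = \frac{1}{- \frac{41}{23} + 9863} = \frac{1}{\frac{226808}{23}} = \frac{23}{226808}$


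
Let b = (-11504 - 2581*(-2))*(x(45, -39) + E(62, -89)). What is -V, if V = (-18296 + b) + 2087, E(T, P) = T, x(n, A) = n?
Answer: 694803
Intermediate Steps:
b = -678594 (b = (-11504 - 2581*(-2))*(45 + 62) = (-11504 + 5162)*107 = -6342*107 = -678594)
V = -694803 (V = (-18296 - 678594) + 2087 = -696890 + 2087 = -694803)
-V = -1*(-694803) = 694803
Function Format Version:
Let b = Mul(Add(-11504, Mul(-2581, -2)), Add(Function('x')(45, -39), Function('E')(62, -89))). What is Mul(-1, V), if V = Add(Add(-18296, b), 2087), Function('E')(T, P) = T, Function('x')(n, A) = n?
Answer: 694803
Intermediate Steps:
b = -678594 (b = Mul(Add(-11504, Mul(-2581, -2)), Add(45, 62)) = Mul(Add(-11504, 5162), 107) = Mul(-6342, 107) = -678594)
V = -694803 (V = Add(Add(-18296, -678594), 2087) = Add(-696890, 2087) = -694803)
Mul(-1, V) = Mul(-1, -694803) = 694803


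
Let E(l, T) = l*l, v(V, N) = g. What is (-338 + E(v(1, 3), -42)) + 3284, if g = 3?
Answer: 2955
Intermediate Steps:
v(V, N) = 3
E(l, T) = l**2
(-338 + E(v(1, 3), -42)) + 3284 = (-338 + 3**2) + 3284 = (-338 + 9) + 3284 = -329 + 3284 = 2955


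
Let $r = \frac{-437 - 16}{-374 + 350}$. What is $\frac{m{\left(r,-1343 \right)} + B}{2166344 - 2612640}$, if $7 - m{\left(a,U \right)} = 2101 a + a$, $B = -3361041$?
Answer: $\frac{13602837}{1785184} \approx 7.6199$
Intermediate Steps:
$r = \frac{151}{8}$ ($r = - \frac{453}{-24} = \left(-453\right) \left(- \frac{1}{24}\right) = \frac{151}{8} \approx 18.875$)
$m{\left(a,U \right)} = 7 - 2102 a$ ($m{\left(a,U \right)} = 7 - \left(2101 a + a\right) = 7 - 2102 a$)
$\frac{m{\left(r,-1343 \right)} + B}{2166344 - 2612640} = \frac{\left(7 - \frac{158701}{4}\right) - 3361041}{2166344 - 2612640} = \frac{\left(7 - \frac{158701}{4}\right) - 3361041}{-446296} = \left(- \frac{158673}{4} - 3361041\right) \left(- \frac{1}{446296}\right) = \left(- \frac{13602837}{4}\right) \left(- \frac{1}{446296}\right) = \frac{13602837}{1785184}$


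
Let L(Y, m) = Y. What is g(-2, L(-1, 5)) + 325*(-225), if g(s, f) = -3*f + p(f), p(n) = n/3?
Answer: -219367/3 ≈ -73122.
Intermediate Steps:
p(n) = n/3 (p(n) = n*(⅓) = n/3)
g(s, f) = -8*f/3 (g(s, f) = -3*f + f/3 = -8*f/3)
g(-2, L(-1, 5)) + 325*(-225) = -8/3*(-1) + 325*(-225) = 8/3 - 73125 = -219367/3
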